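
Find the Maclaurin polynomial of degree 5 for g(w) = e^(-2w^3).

1 - 2*w^3

Compute the successive derivatives at the expansion point and divide by k!.
g(0) = 1
g′(0) = 0
g′′(0) = 0
g′′′(0) = -12
g^(4)(0) = 0
g^(5)(0) = 0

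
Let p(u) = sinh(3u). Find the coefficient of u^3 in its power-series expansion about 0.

9/2

Use the known series and substitute for the argument.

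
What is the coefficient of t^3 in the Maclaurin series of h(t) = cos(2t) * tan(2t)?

-4/3

Write out both Maclaurin series and multiply, keeping only the needed powers.
h(0) = 0
h′(0) = 2
h′′(0) = 0
h′′′(0) = -8
Dividing each by k! gives the coefficients c_0, ..., c_3.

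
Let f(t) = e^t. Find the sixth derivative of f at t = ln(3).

Compute the successive derivatives at the expansion point and divide by k!.
From the series, [(t - ln(3))^6] f = 1/240; multiply by 6! = 720 to get 3.

3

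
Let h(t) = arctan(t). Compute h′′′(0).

-2

From the series, [t^3] h = -1/3; multiply by 3! = 6 to get -2.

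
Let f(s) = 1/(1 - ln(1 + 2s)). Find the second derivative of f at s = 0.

Compose series: expand the inner function first, then feed it into the outer expansion.
The coefficient of s^2 in the expansion is 2, so f′′(0) = 2! * (2) = 4.

4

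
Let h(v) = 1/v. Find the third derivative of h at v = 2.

-3/8

The coefficient of (v - 2)^3 in the expansion is -1/16, so h′′′(2) = 3! * (-1/16) = -3/8.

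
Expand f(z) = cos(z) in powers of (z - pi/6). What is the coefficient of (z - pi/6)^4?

f(pi/6) = sqrt(3)/2
f′(pi/6) = -1/2
f′′(pi/6) = -sqrt(3)/2
f′′′(pi/6) = 1/2
f^(4)(pi/6) = sqrt(3)/2
Then c_k = f^(k)(pi/6)/k! gives each Taylor coefficient.

sqrt(3)/48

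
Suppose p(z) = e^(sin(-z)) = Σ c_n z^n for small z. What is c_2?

1/2

Substitute the inner expansion into the outer series and collect powers.
p(0) = 1
p′(0) = -1
p′′(0) = 1
So c_2 = p′′(0)/2! = 1/2.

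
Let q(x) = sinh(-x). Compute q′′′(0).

The coefficient of x^3 in the expansion is -1/6, so q′′′(0) = 3! * (-1/6) = -1.

-1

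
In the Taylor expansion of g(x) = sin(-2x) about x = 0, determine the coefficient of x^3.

g(0) = 0
g′(0) = -2
g′′(0) = 0
g′′′(0) = 8

4/3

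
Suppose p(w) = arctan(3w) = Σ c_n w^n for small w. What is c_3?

Differentiate repeatedly and evaluate at the center.
[w^0] = 0;  [w^1] = 3;  [w^2] = 0;  [w^3] = -9.

-9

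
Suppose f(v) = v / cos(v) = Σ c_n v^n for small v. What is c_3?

1/2

Write the quotient as an unknown series and match coefficients against numerator = denominator · series.
f(0) = 0
f′(0) = 1
f′′(0) = 0
f′′′(0) = 3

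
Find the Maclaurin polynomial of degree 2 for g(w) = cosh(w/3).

w^2/18 + 1

g(0) = 1
g′(0) = 0
g′′(0) = 1/9
The Taylor polynomial is Σ g^(k)(0)/k! · w^k.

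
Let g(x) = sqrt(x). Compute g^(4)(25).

Compute the successive derivatives at the expansion point and divide by k!.
From the series, [(x - 25)^4] g = -1/2000000; multiply by 4! = 24 to get -3/250000.

-3/250000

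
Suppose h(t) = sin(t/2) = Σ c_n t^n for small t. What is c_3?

-1/48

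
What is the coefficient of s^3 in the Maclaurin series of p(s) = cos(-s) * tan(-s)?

1/6

Take the Cauchy product of the two expansions.
So c_3 = p′′′(0)/3! = 1/6.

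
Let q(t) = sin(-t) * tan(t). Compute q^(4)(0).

Multiply the two series term by term and collect like powers.
The coefficient of t^4 in the expansion is -1/6, so q^(4)(0) = 4! * (-1/6) = -4.

-4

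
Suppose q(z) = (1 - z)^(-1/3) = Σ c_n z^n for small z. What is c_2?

[z^0] = 1;  [z^1] = 1/3;  [z^2] = 2/9.
So c_2 = q′′(0)/2! = 2/9.

2/9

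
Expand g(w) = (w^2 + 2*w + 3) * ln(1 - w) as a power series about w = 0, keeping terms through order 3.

Distribute the polynomial across the series and collect like powers.
g(0) = 0
g′(0) = -3
g′′(0) = -7
g′′′(0) = -18
Dividing each by k! gives the coefficients c_0, ..., c_3.

-3*w^3 - 7*w^2/2 - 3*w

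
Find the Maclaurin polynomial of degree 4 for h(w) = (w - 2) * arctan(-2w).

Distribute the polynomial across the series and collect like powers.
h(0) = 0
h′(0) = 4
h′′(0) = -4
h′′′(0) = -32
h^(4)(0) = 64
Then c_k = h^(k)(0)/k! gives each Taylor coefficient.

8*w^4/3 - 16*w^3/3 - 2*w^2 + 4*w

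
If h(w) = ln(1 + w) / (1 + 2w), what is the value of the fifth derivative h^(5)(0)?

Take the Cauchy product of the two expansions.
The coefficient of w^5 in the expansion is 661/30, so h^(5)(0) = 5! * (661/30) = 2644.

2644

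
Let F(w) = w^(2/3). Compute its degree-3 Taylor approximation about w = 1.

[(w - 1)^0] = 1;  [(w - 1)^1] = 2/3;  [(w - 1)^2] = -1/9;  [(w - 1)^3] = 4/81.

4*(w - 1)^3/81 - (w - 1)^2/9 + 2*(w - 1)/3 + 1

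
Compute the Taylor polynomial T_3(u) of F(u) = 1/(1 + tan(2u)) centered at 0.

-32*u^3/3 + 4*u^2 - 2*u + 1

Compose series: expand the inner function first, then feed it into the outer expansion.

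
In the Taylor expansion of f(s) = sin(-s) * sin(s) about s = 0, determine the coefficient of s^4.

Expand each factor separately, then convolve coefficients.
f(0) = 0
f′(0) = 0
f′′(0) = -2
f′′′(0) = 0
f^(4)(0) = 8

1/3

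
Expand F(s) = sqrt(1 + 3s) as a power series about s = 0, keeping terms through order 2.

F(0) = 1
F′(0) = 3/2
F′′(0) = -9/4

-9*s^2/8 + 3*s/2 + 1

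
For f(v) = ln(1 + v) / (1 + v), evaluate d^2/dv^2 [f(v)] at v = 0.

Write out both Maclaurin series and multiply, keeping only the needed powers.
The coefficient of v^2 in the expansion is -3/2, so f′′(0) = 2! * (-3/2) = -3.

-3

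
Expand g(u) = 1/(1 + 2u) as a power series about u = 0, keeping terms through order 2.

4*u^2 - 2*u + 1

[u^0] = 1;  [u^1] = -2;  [u^2] = 4.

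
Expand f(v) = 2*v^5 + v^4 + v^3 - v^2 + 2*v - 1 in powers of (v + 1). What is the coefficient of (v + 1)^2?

-18

f(-1) = -6
f′(-1) = 13
f′′(-1) = -36
So c_2 = f′′(-1)/2! = -18.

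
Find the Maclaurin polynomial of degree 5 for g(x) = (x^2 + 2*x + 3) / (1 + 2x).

-72*x^5 + 36*x^4 - 18*x^3 + 9*x^2 - 4*x + 3

Distribute the polynomial across the series and collect like powers.
g(0) = 3
g′(0) = -4
g′′(0) = 18
g′′′(0) = -108
g^(4)(0) = 864
g^(5)(0) = -8640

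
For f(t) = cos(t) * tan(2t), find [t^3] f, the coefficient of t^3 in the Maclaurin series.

Multiply the two series term by term and collect like powers.
f(0) = 0
f′(0) = 2
f′′(0) = 0
f′′′(0) = 10
Dividing each by k! gives the coefficients c_0, ..., c_3.

5/3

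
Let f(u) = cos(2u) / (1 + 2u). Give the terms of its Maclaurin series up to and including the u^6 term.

Write out both Maclaurin series and multiply, keeping only the needed powers.
[u^0] = 1;  [u^1] = -2;  [u^2] = 2;  [u^3] = -4;  [u^4] = 26/3;  [u^5] = -52/3;  [u^6] = 1556/45.

1556*u^6/45 - 52*u^5/3 + 26*u^4/3 - 4*u^3 + 2*u^2 - 2*u + 1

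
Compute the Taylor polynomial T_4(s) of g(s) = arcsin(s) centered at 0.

s^3/6 + s

Use the known series and substitute for the argument.
g(0) = 0
g′(0) = 1
g′′(0) = 0
g′′′(0) = 1
g^(4)(0) = 0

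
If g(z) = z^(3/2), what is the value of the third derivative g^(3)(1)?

-3/8

The coefficient of (z - 1)^3 in the expansion is -1/16, so g′′′(1) = 3! * (-1/16) = -3/8.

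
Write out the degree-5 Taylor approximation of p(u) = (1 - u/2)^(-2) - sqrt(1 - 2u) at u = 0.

Add the two expansions coefficient-wise.

17*u^5/16 + 15*u^4/16 + u^3 + 5*u^2/4 + 2*u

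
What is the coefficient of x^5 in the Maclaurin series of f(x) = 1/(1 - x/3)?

c_5 = f^(5)(0)/5! = 1/243.

1/243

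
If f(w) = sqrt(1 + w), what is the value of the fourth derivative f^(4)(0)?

-15/16

The coefficient of w^4 in the expansion is -5/128, so f^(4)(0) = 4! * (-5/128) = -15/16.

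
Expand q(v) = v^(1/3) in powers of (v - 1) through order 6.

-154*(v - 1)^6/6561 + 22*(v - 1)^5/729 - 10*(v - 1)^4/243 + 5*(v - 1)^3/81 - (v - 1)^2/9 + (v - 1)/3 + 1

q(1) = 1
q′(1) = 1/3
q′′(1) = -2/9
q′′′(1) = 10/27
q^(4)(1) = -80/81
q^(5)(1) = 880/243
q^(6)(1) = -12320/729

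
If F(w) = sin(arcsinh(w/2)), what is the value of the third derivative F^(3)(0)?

Substitute the inner expansion into the outer series and collect powers.
The coefficient of w^3 in the expansion is -1/24, so F′′′(0) = 3! * (-1/24) = -1/4.

-1/4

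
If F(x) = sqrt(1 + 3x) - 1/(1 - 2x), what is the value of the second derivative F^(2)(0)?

Add the two expansions coefficient-wise.
From the series, [x^2] F = -41/8; multiply by 2! = 2 to get -41/4.

-41/4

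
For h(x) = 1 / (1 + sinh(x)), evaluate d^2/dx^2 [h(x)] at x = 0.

2

Expand as Σ (-1)^k u^k with u equal to the inner function's series.
The coefficient of x^2 in the expansion is 1, so h′′(0) = 2! * (1) = 2.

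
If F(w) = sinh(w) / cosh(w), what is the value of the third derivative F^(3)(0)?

-2

Invert the denominator's series and multiply.
The coefficient of w^3 in the expansion is -1/3, so F′′′(0) = 3! * (-1/3) = -2.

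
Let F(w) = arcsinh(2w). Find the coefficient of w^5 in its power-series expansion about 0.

F(0) = 0
F′(0) = 2
F′′(0) = 0
F′′′(0) = -8
F^(4)(0) = 0
F^(5)(0) = 288
Then c_k = F^(k)(0)/k! gives each Taylor coefficient.

12/5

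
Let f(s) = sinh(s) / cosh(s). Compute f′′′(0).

-2

Divide the numerator series by the denominator series (power-series long division).
The coefficient of s^3 in the expansion is -1/3, so f′′′(0) = 3! * (-1/3) = -2.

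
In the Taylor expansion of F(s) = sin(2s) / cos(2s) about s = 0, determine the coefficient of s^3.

8/3

Divide the numerator series by the denominator series (power-series long division).
F(0) = 0
F′(0) = 2
F′′(0) = 0
F′′′(0) = 16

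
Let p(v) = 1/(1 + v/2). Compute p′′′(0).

-3/4

The coefficient of v^3 in the expansion is -1/8, so p′′′(0) = 3! * (-1/8) = -3/4.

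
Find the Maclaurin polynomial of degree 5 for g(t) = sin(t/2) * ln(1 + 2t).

Multiply the two series term by term and collect like powers.
[t^0] = 0;  [t^1] = 0;  [t^2] = 1;  [t^3] = -1;  [t^4] = 31/24;  [t^5] = -47/24.

-47*t^5/24 + 31*t^4/24 - t^3 + t^2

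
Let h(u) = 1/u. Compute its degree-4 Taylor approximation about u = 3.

h(3) = 1/3
h′(3) = -1/9
h′′(3) = 2/27
h′′′(3) = -2/27
h^(4)(3) = 8/81

(u - 3)^4/243 - (u - 3)^3/81 + (u - 3)^2/27 - (u - 3)/9 + 1/3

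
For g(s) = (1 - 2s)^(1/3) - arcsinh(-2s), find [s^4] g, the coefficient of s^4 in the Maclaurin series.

-160/243

Expand each term separately and add.
g(0) = 1
g′(0) = 4/3
g′′(0) = -8/9
g′′′(0) = -296/27
g^(4)(0) = -1280/81
So c_4 = g^(4)(0)/4! = -160/243.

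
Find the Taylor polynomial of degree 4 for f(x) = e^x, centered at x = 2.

Compute the successive derivatives at the expansion point and divide by k!.
f(2) = e^(2)
f′(2) = e^(2)
f′′(2) = e^(2)
f′′′(2) = e^(2)
f^(4)(2) = e^(2)
Then c_k = f^(k)(2)/k! gives each Taylor coefficient.

(x - 2)^4*e^(2)/24 + (x - 2)^3*e^(2)/6 + (x - 2)^2*e^(2)/2 + (x - 2)*e^(2) + e^(2)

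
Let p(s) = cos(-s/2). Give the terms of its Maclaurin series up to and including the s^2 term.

Apply the Taylor formula c_k = f^(k)(a)/k!.
[s^0] = 1;  [s^1] = 0;  [s^2] = -1/8.

1 - s^2/8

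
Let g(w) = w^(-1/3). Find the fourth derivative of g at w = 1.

Differentiate repeatedly and evaluate at the center.
The coefficient of (w - 1)^4 in the expansion is 35/243, so g^(4)(1) = 4! * (35/243) = 280/81.

280/81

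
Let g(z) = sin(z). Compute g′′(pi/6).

From the series, [(z - pi/6)^2] g = -1/4; multiply by 2! = 2 to get -1/2.

-1/2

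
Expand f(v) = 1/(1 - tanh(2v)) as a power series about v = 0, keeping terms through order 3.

Compose series: expand the inner function first, then feed it into the outer expansion.
[v^0] = 1;  [v^1] = 2;  [v^2] = 4;  [v^3] = 16/3.

16*v^3/3 + 4*v^2 + 2*v + 1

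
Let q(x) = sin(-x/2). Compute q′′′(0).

1/8

The coefficient of x^3 in the expansion is 1/48, so q′′′(0) = 3! * (1/48) = 1/8.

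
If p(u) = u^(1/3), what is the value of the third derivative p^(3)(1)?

10/27

Compute the successive derivatives at the expansion point and divide by k!.
The coefficient of (u - 1)^3 in the expansion is 5/81, so p′′′(1) = 3! * (5/81) = 10/27.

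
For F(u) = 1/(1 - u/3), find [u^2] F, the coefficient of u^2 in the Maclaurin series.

1/9

F(0) = 1
F′(0) = 1/3
F′′(0) = 2/9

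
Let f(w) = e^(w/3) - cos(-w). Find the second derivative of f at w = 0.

Expand each term separately and add.
The coefficient of w^2 in the expansion is 5/9, so f′′(0) = 2! * (5/9) = 10/9.

10/9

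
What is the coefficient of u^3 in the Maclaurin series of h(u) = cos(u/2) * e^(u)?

Multiply the two series term by term and collect like powers.
h(0) = 1
h′(0) = 1
h′′(0) = 3/4
h′′′(0) = 1/4

1/24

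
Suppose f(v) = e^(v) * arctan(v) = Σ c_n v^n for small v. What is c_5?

3/40

Write out both Maclaurin series and multiply, keeping only the needed powers.
f(0) = 0
f′(0) = 1
f′′(0) = 2
f′′′(0) = 1
f^(4)(0) = -4
f^(5)(0) = 9
The Taylor polynomial is Σ f^(k)(0)/k! · v^k.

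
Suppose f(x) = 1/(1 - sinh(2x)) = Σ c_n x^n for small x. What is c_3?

28/3

Plug the Maclaurin series of the inner function into that of the outer and collect terms.
f(0) = 1
f′(0) = 2
f′′(0) = 8
f′′′(0) = 56
Then c_k = f^(k)(0)/k! gives each Taylor coefficient.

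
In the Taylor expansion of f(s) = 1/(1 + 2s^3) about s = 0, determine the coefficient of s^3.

Compute the successive derivatives at the expansion point and divide by k!.
[s^0] = 1;  [s^1] = 0;  [s^2] = 0;  [s^3] = -2.

-2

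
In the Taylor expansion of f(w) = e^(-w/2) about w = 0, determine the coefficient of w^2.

1/8

f(0) = 1
f′(0) = -1/2
f′′(0) = 1/4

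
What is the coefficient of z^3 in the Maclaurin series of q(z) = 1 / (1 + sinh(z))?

Use the geometric series for the reciprocal, then substitute.
[z^0] = 1;  [z^1] = -1;  [z^2] = 1;  [z^3] = -7/6.
So c_3 = q′′′(0)/3! = -7/6.

-7/6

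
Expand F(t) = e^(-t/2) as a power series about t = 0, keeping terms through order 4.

F(0) = 1
F′(0) = -1/2
F′′(0) = 1/4
F′′′(0) = -1/8
F^(4)(0) = 1/16

t^4/384 - t^3/48 + t^2/8 - t/2 + 1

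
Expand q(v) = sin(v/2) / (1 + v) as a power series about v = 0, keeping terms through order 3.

23*v^3/48 - v^2/2 + v/2

Write out both Maclaurin series and multiply, keeping only the needed powers.
q(0) = 0
q′(0) = 1/2
q′′(0) = -1
q′′′(0) = 23/8
The Taylor polynomial is Σ q^(k)(0)/k! · v^k.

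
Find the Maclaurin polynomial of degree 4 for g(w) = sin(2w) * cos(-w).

-7*w^3/3 + 2*w

Write out both Maclaurin series and multiply, keeping only the needed powers.
g(0) = 0
g′(0) = 2
g′′(0) = 0
g′′′(0) = -14
g^(4)(0) = 0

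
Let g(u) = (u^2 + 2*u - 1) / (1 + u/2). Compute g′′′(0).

Multiply each power in the prefactor through the base expansion.
The coefficient of u^3 in the expansion is 1/8, so g′′′(0) = 3! * (1/8) = 3/4.

3/4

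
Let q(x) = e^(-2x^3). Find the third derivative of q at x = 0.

-12

Differentiate repeatedly and evaluate at the center.
From the series, [x^3] q = -2; multiply by 3! = 6 to get -12.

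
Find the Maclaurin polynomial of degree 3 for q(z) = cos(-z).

1 - z^2/2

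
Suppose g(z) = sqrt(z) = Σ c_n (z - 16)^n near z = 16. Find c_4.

g(16) = 4
g′(16) = 1/8
g′′(16) = -1/256
g′′′(16) = 3/8192
g^(4)(16) = -15/262144

-5/2097152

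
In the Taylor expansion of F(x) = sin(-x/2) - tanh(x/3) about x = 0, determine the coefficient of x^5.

-151/186624

Expand each term separately and add.
F(0) = 0
F′(0) = -5/6
F′′(0) = 0
F′′′(0) = 43/216
F^(4)(0) = 0
F^(5)(0) = -755/7776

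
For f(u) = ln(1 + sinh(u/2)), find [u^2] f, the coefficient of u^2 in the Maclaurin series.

Let u equal the inner series; expand the outer function in u and truncate.
[u^0] = 0;  [u^1] = 1/2;  [u^2] = -1/8.
So c_2 = f′′(0)/2! = -1/8.

-1/8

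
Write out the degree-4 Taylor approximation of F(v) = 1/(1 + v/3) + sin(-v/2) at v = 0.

v^4/81 - 7*v^3/432 + v^2/9 - 5*v/6 + 1

Combine the two series term by term.
[v^0] = 1;  [v^1] = -5/6;  [v^2] = 1/9;  [v^3] = -7/432;  [v^4] = 1/81.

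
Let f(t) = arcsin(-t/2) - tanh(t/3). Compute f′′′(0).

Add the two expansions coefficient-wise.
The coefficient of t^3 in the expansion is -11/1296, so f′′′(0) = 3! * (-11/1296) = -11/216.

-11/216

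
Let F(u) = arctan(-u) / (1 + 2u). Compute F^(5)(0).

Expand each factor separately, then convolve coefficients.
From the series, [u^5] F = -223/15; multiply by 5! = 120 to get -1784.

-1784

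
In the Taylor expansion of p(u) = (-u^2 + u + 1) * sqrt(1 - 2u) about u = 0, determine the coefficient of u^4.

Multiply each power in the prefactor through the base expansion.
p(0) = 1
p′(0) = 0
p′′(0) = -5
p′′′(0) = 0
p^(4)(0) = -15
So c_4 = p^(4)(0)/4! = -5/8.

-5/8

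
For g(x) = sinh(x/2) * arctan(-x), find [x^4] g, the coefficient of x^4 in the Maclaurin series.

Write out both Maclaurin series and multiply, keeping only the needed powers.
[x^0] = 0;  [x^1] = 0;  [x^2] = -1/2;  [x^3] = 0;  [x^4] = 7/48.

7/48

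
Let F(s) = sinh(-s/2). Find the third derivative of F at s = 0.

The coefficient of s^3 in the expansion is -1/48, so F′′′(0) = 3! * (-1/48) = -1/8.

-1/8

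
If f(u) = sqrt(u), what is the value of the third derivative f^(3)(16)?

3/8192

From the series, [(u - 16)^3] f = 1/16384; multiply by 3! = 6 to get 3/8192.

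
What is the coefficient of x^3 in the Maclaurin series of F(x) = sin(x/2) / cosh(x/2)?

Write the quotient as an unknown series and match coefficients against numerator = denominator · series.

-1/12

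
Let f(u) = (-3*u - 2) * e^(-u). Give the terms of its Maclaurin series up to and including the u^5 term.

Shift and add copies of the series according to the polynomial's terms.
f(0) = -2
f′(0) = -1
f′′(0) = 4
f′′′(0) = -7
f^(4)(0) = 10
f^(5)(0) = -13

-13*u^5/120 + 5*u^4/12 - 7*u^3/6 + 2*u^2 - u - 2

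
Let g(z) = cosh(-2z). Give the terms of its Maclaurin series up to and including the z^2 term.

Differentiate repeatedly and evaluate at the center.
g(0) = 1
g′(0) = 0
g′′(0) = 4

2*z^2 + 1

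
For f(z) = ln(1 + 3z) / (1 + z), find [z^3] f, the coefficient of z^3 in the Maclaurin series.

33/2

Multiply the two series term by term and collect like powers.
[z^0] = 0;  [z^1] = 3;  [z^2] = -15/2;  [z^3] = 33/2.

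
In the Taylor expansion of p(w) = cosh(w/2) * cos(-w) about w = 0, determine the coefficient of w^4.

Multiply the two series term by term and collect like powers.
p(0) = 1
p′(0) = 0
p′′(0) = -3/4
p′′′(0) = 0
p^(4)(0) = -7/16

-7/384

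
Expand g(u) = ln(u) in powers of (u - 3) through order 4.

-(u - 3)^4/324 + (u - 3)^3/81 - (u - 3)^2/18 + (u - 3)/3 + ln(3)

g(3) = ln(3)
g′(3) = 1/3
g′′(3) = -1/9
g′′′(3) = 2/27
g^(4)(3) = -2/27
Then c_k = g^(k)(3)/k! gives each Taylor coefficient.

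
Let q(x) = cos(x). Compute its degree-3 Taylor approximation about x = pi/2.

q(pi/2) = 0
q′(pi/2) = -1
q′′(pi/2) = 0
q′′′(pi/2) = 1

(x - pi/2)^3/6 - (x - pi/2)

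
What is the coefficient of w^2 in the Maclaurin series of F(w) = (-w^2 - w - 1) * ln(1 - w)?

3/2

Shift and add copies of the series according to the polynomial's terms.
F(0) = 0
F′(0) = 1
F′′(0) = 3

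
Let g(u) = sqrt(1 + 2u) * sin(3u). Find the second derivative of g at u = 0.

6

Write out both Maclaurin series and multiply, keeping only the needed powers.
The coefficient of u^2 in the expansion is 3, so g′′(0) = 2! * (3) = 6.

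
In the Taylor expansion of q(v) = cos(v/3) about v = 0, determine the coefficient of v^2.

[v^0] = 1;  [v^1] = 0;  [v^2] = -1/18.

-1/18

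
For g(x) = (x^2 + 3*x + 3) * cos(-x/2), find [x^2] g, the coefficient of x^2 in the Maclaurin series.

5/8

Distribute the polynomial across the series and collect like powers.
g(0) = 3
g′(0) = 3
g′′(0) = 5/4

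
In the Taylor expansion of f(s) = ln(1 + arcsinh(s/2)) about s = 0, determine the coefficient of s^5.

13/3840

Compose series: expand the inner function first, then feed it into the outer expansion.
f(0) = 0
f′(0) = 1/2
f′′(0) = -1/4
f′′′(0) = 1/8
f^(4)(0) = -1/8
f^(5)(0) = 13/32
So c_5 = f^(5)(0)/5! = 13/3840.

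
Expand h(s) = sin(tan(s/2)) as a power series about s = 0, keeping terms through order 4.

s^3/48 + s/2

Substitute the inner expansion into the outer series and collect powers.
[s^0] = 0;  [s^1] = 1/2;  [s^2] = 0;  [s^3] = 1/48;  [s^4] = 0.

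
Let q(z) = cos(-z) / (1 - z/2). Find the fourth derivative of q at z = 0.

Expand each factor separately, then convolve coefficients.
From the series, [z^4] q = -1/48; multiply by 4! = 24 to get -1/2.

-1/2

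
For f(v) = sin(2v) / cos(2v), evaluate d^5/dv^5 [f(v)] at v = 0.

Write the quotient as an unknown series and match coefficients against numerator = denominator · series.
The coefficient of v^5 in the expansion is 64/15, so f^(5)(0) = 5! * (64/15) = 512.

512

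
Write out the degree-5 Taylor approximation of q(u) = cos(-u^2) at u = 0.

q(0) = 1
q′(0) = 0
q′′(0) = 0
q′′′(0) = 0
q^(4)(0) = -12
q^(5)(0) = 0
Then c_k = q^(k)(0)/k! gives each Taylor coefficient.

1 - u^4/2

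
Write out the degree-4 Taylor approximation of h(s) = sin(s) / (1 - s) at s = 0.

Expand each factor separately, then convolve coefficients.
[s^0] = 0;  [s^1] = 1;  [s^2] = 1;  [s^3] = 5/6;  [s^4] = 5/6.

5*s^4/6 + 5*s^3/6 + s^2 + s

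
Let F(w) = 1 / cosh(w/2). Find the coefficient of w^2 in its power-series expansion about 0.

-1/8

Invert the denominator's series and multiply.
F(0) = 1
F′(0) = 0
F′′(0) = -1/4
Dividing each by k! gives the coefficients c_0, ..., c_2.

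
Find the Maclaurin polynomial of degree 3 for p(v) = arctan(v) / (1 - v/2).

Write out both Maclaurin series and multiply, keeping only the needed powers.
p(0) = 0
p′(0) = 1
p′′(0) = 1
p′′′(0) = -1/2
Dividing each by k! gives the coefficients c_0, ..., c_3.

-v^3/12 + v^2/2 + v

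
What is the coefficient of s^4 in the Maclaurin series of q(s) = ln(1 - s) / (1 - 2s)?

-131/12

Write out both Maclaurin series and multiply, keeping only the needed powers.
[s^0] = 0;  [s^1] = -1;  [s^2] = -5/2;  [s^3] = -16/3;  [s^4] = -131/12.
So c_4 = q^(4)(0)/4! = -131/12.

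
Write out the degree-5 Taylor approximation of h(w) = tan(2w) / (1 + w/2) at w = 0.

Take the Cauchy product of the two expansions.
[w^0] = 0;  [w^1] = 2;  [w^2] = -1;  [w^3] = 19/6;  [w^4] = -19/12;  [w^5] = 607/120.

607*w^5/120 - 19*w^4/12 + 19*w^3/6 - w^2 + 2*w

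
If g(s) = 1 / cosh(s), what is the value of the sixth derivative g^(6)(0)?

Divide the numerator series by the denominator series (power-series long division).
From the series, [s^6] g = -61/720; multiply by 6! = 720 to get -61.

-61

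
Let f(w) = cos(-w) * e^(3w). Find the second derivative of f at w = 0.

8

Take the Cauchy product of the two expansions.
The coefficient of w^2 in the expansion is 4, so f′′(0) = 2! * (4) = 8.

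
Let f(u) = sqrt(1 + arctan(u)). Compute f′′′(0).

Substitute the inner expansion into the outer series and collect powers.
The coefficient of u^3 in the expansion is -5/48, so f′′′(0) = 3! * (-5/48) = -5/8.

-5/8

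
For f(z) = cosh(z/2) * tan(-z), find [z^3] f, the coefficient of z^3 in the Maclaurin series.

-11/24

Take the Cauchy product of the two expansions.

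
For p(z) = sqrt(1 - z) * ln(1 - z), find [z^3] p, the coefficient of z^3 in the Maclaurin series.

1/24

Expand each factor separately, then convolve coefficients.
[z^0] = 0;  [z^1] = -1;  [z^2] = 0;  [z^3] = 1/24.
So c_3 = p′′′(0)/3! = 1/24.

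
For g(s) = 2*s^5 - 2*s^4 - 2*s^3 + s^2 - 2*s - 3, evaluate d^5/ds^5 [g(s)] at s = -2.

From the series, [(s + 2)^5] g = 2; multiply by 5! = 120 to get 240.

240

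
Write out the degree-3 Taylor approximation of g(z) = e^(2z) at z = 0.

g(0) = 1
g′(0) = 2
g′′(0) = 4
g′′′(0) = 8

4*z^3/3 + 2*z^2 + 2*z + 1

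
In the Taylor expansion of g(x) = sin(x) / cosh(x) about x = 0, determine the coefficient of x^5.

3/10

Divide the numerator series by the denominator series (power-series long division).
g(0) = 0
g′(0) = 1
g′′(0) = 0
g′′′(0) = -4
g^(4)(0) = 0
g^(5)(0) = 36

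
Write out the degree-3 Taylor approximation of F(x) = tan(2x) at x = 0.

Apply the Taylor formula c_k = f^(k)(a)/k!.
F(0) = 0
F′(0) = 2
F′′(0) = 0
F′′′(0) = 16

8*x^3/3 + 2*x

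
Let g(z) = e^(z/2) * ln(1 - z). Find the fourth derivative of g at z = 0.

Multiply the two series term by term and collect like powers.
The coefficient of z^4 in the expansion is -1/2, so g^(4)(0) = 4! * (-1/2) = -12.

-12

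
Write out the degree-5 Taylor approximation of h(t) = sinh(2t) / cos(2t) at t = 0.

Invert the denominator's series and multiply.

48*t^5/5 + 16*t^3/3 + 2*t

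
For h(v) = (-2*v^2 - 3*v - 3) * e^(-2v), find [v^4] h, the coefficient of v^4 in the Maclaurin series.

-2

Multiply each power in the prefactor through the base expansion.
h(0) = -3
h′(0) = 3
h′′(0) = -4
h′′′(0) = 12
h^(4)(0) = -48
So c_4 = h^(4)(0)/4! = -2.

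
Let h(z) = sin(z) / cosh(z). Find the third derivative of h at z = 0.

Divide the numerator series by the denominator series (power-series long division).
From the series, [z^3] h = -2/3; multiply by 3! = 6 to get -4.

-4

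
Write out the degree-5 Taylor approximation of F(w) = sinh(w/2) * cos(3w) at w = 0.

Write out both Maclaurin series and multiply, keeping only the needed powers.

6121*w^5/3840 - 107*w^3/48 + w/2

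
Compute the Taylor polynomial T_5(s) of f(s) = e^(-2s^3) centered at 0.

Compute the successive derivatives at the expansion point and divide by k!.

1 - 2*s^3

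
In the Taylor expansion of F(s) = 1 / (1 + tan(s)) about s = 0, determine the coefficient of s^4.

5/3

Expand as Σ (-1)^k u^k with u equal to the inner function's series.
F(0) = 1
F′(0) = -1
F′′(0) = 2
F′′′(0) = -8
F^(4)(0) = 40
Dividing each by k! gives the coefficients c_0, ..., c_4.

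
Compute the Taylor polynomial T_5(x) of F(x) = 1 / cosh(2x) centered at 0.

Divide the numerator series by the denominator series (power-series long division).
[x^0] = 1;  [x^1] = 0;  [x^2] = -2;  [x^3] = 0;  [x^4] = 10/3;  [x^5] = 0.

10*x^4/3 - 2*x^2 + 1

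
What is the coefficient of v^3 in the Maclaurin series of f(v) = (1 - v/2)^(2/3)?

-1/162

[v^0] = 1;  [v^1] = -1/3;  [v^2] = -1/36;  [v^3] = -1/162.
So c_3 = f′′′(0)/3! = -1/162.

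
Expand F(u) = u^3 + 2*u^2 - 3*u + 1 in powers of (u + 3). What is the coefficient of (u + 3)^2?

Compute the successive derivatives at the expansion point and divide by k!.
F(-3) = 1
F′(-3) = 12
F′′(-3) = -14

-7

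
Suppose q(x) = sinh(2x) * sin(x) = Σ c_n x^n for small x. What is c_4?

Multiply the two series term by term and collect like powers.

1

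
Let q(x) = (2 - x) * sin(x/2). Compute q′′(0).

-1

Multiply each power in the prefactor through the base expansion.
The coefficient of x^2 in the expansion is -1/2, so q′′(0) = 2! * (-1/2) = -1.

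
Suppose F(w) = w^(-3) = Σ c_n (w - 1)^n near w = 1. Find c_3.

-10

F(1) = 1
F′(1) = -3
F′′(1) = 12
F′′′(1) = -60
Dividing each by k! gives the coefficients c_0, ..., c_3.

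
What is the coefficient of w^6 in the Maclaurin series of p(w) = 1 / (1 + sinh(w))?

Expand as Σ (-1)^k u^k with u equal to the inner function's series.
[w^0] = 1;  [w^1] = -1;  [w^2] = 1;  [w^3] = -7/6;  [w^4] = 4/3;  [w^5] = -181/120;  [w^6] = 77/45.

77/45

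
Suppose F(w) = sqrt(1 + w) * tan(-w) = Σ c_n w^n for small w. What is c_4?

Multiply the two series term by term and collect like powers.
So c_4 = F^(4)(0)/4! = -11/48.

-11/48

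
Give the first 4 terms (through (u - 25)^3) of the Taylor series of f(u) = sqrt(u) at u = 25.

f(25) = 5
f′(25) = 1/10
f′′(25) = -1/500
f′′′(25) = 3/25000
Dividing each by k! gives the coefficients c_0, ..., c_3.

(u - 25)^3/50000 - (u - 25)^2/1000 + (u - 25)/10 + 5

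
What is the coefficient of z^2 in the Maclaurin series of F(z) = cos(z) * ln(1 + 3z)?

Expand each factor separately, then convolve coefficients.
F(0) = 0
F′(0) = 3
F′′(0) = -9

-9/2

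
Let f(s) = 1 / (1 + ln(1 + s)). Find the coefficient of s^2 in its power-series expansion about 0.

3/2

Expand as Σ (-1)^k u^k with u equal to the inner function's series.
[s^0] = 1;  [s^1] = -1;  [s^2] = 3/2.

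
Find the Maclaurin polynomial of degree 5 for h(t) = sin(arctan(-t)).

Compose series: expand the inner function first, then feed it into the outer expansion.
[t^0] = 0;  [t^1] = -1;  [t^2] = 0;  [t^3] = 1/2;  [t^4] = 0;  [t^5] = -3/8.

-3*t^5/8 + t^3/2 - t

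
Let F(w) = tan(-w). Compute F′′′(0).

-2

From the series, [w^3] F = -1/3; multiply by 3! = 6 to get -2.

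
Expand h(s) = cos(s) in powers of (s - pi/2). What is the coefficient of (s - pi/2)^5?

-1/120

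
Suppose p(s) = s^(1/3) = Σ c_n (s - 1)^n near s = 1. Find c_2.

-1/9

Compute the successive derivatives at the expansion point and divide by k!.
p(1) = 1
p′(1) = 1/3
p′′(1) = -2/9
So c_2 = p′′(1)/2! = -1/9.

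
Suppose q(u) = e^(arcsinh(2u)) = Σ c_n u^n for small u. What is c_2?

Let u equal the inner series; expand the outer function in u and truncate.
So c_2 = q′′(0)/2! = 2.

2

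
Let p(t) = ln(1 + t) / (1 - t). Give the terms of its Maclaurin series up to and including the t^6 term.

37*t^6/60 + 47*t^5/60 + 7*t^4/12 + 5*t^3/6 + t^2/2 + t

Multiply the numerator's expansion by the denominator's geometric series.
p(0) = 0
p′(0) = 1
p′′(0) = 1
p′′′(0) = 5
p^(4)(0) = 14
p^(5)(0) = 94
p^(6)(0) = 444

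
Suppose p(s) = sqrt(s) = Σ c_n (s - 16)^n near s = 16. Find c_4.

-5/2097152

p(16) = 4
p′(16) = 1/8
p′′(16) = -1/256
p′′′(16) = 3/8192
p^(4)(16) = -15/262144
So c_4 = p^(4)(16)/4! = -5/2097152.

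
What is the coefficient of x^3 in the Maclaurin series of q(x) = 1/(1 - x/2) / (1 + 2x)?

Multiply the two series term by term and collect like powers.
q(0) = 1
q′(0) = -3/2
q′′(0) = 13/2
q′′′(0) = -153/4

-51/8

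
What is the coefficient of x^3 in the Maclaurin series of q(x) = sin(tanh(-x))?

Plug the Maclaurin series of the inner function into that of the outer and collect terms.
[x^0] = 0;  [x^1] = -1;  [x^2] = 0;  [x^3] = 1/2.

1/2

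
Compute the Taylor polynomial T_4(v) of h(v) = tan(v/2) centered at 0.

v^3/24 + v/2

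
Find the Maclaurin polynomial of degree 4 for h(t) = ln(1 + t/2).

-t^4/64 + t^3/24 - t^2/8 + t/2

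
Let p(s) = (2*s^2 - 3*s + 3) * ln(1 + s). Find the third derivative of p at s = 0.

Multiply each power in the prefactor through the base expansion.
The coefficient of s^3 in the expansion is 9/2, so p′′′(0) = 3! * (9/2) = 27.

27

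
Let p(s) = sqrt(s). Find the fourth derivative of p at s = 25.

The coefficient of (s - 25)^4 in the expansion is -1/2000000, so p^(4)(25) = 4! * (-1/2000000) = -3/250000.

-3/250000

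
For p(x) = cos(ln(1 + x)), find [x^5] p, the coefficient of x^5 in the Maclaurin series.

1/3

Plug the Maclaurin series of the inner function into that of the outer and collect terms.
p(0) = 1
p′(0) = 0
p′′(0) = -1
p′′′(0) = 3
p^(4)(0) = -10
p^(5)(0) = 40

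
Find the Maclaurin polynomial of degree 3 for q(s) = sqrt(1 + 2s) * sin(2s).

-7*s^3/3 + 2*s^2 + 2*s

Multiply the two series term by term and collect like powers.
[s^0] = 0;  [s^1] = 2;  [s^2] = 2;  [s^3] = -7/3.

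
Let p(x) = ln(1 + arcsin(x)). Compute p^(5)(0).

53

Plug the Maclaurin series of the inner function into that of the outer and collect terms.
From the series, [x^5] p = 53/120; multiply by 5! = 120 to get 53.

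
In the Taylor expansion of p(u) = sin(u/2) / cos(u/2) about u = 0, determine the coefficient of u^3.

1/24

Divide the numerator series by the denominator series (power-series long division).
[u^0] = 0;  [u^1] = 1/2;  [u^2] = 0;  [u^3] = 1/24.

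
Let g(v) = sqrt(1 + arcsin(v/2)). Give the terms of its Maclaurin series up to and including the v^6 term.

Substitute the inner expansion into the outer series and collect powers.
g(0) = 1
g′(0) = 1/4
g′′(0) = -1/16
g′′′(0) = 7/64
g^(4)(0) = -31/256
g^(5)(0) = 369/1024
g^(6)(0) = -7*2^(419/781)*3^(714/781)*5^(651/781)*7^(199/781)/225
Then c_k = g^(k)(0)/k! gives each Taylor coefficient.

-3169*v^6/2949120 + 123*v^5/40960 - 31*v^4/6144 + 7*v^3/384 - v^2/32 + v/4 + 1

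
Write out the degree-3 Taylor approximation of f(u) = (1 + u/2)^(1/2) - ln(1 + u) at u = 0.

-125*u^3/384 + 15*u^2/32 - 3*u/4 + 1

Combine the two series term by term.
f(0) = 1
f′(0) = -3/4
f′′(0) = 15/16
f′′′(0) = -125/64
The Taylor polynomial is Σ f^(k)(0)/k! · u^k.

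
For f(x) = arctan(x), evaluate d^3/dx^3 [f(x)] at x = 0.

Compute the successive derivatives at the expansion point and divide by k!.
The coefficient of x^3 in the expansion is -1/3, so f′′′(0) = 3! * (-1/3) = -2.

-2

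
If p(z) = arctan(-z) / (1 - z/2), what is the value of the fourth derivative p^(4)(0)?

1

Take the Cauchy product of the two expansions.
The coefficient of z^4 in the expansion is 1/24, so p^(4)(0) = 4! * (1/24) = 1.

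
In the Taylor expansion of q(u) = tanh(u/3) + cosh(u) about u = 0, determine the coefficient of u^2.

1/2

Combine the two series term by term.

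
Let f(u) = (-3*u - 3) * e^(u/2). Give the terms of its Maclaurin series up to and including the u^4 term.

-9*u^4/128 - 7*u^3/16 - 15*u^2/8 - 9*u/2 - 3

Multiply each power in the prefactor through the base expansion.
f(0) = -3
f′(0) = -9/2
f′′(0) = -15/4
f′′′(0) = -21/8
f^(4)(0) = -27/16
Then c_k = f^(k)(0)/k! gives each Taylor coefficient.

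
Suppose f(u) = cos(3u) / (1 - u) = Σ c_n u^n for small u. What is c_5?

-1/8

Multiply the two series term by term and collect like powers.
[u^0] = 1;  [u^1] = 1;  [u^2] = -7/2;  [u^3] = -7/2;  [u^4] = -1/8;  [u^5] = -1/8.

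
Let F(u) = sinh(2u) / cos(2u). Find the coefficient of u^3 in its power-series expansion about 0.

16/3

Invert the denominator's series and multiply.
F(0) = 0
F′(0) = 2
F′′(0) = 0
F′′′(0) = 32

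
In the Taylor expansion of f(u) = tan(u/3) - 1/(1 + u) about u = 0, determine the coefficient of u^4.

Expand each term separately and add.
f(0) = -1
f′(0) = 4/3
f′′(0) = -2
f′′′(0) = 164/27
f^(4)(0) = -24
Dividing each by k! gives the coefficients c_0, ..., c_4.

-1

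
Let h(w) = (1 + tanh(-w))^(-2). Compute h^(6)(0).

Let u equal the inner series; expand the outer function in u and truncate.
From the series, [w^6] h = 22/15; multiply by 6! = 720 to get 1056.

1056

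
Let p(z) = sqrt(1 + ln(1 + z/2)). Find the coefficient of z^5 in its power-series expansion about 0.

1609/122880

Substitute the inner expansion into the outer series and collect powers.
p(0) = 1
p′(0) = 1/4
p′′(0) = -3/16
p′′′(0) = 17/64
p^(4)(0) = -143/256
p^(5)(0) = 1609/1024
So c_5 = p^(5)(0)/5! = 1609/122880.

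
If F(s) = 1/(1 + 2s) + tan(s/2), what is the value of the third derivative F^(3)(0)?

Combine the two series term by term.
The coefficient of s^3 in the expansion is -191/24, so F′′′(0) = 3! * (-191/24) = -191/4.

-191/4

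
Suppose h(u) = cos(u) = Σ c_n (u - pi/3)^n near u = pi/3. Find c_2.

-1/4

h(pi/3) = 1/2
h′(pi/3) = -sqrt(3)/2
h′′(pi/3) = -1/2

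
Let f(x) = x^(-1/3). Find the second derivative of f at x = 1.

4/9

The coefficient of (x - 1)^2 in the expansion is 2/9, so f′′(1) = 2! * (2/9) = 4/9.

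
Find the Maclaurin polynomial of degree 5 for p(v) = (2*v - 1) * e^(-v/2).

Shift and add copies of the series according to the polynomial's terms.
p(0) = -1
p′(0) = 5/2
p′′(0) = -9/4
p′′′(0) = 13/8
p^(4)(0) = -17/16
p^(5)(0) = 21/32
The Taylor polynomial is Σ p^(k)(0)/k! · v^k.

7*v^5/1280 - 17*v^4/384 + 13*v^3/48 - 9*v^2/8 + 5*v/2 - 1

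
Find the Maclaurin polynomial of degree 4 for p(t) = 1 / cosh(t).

5*t^4/24 - t^2/2 + 1

Invert the denominator's series and multiply.
[t^0] = 1;  [t^1] = 0;  [t^2] = -1/2;  [t^3] = 0;  [t^4] = 5/24.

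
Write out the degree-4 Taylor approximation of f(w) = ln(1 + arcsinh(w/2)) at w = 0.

-w^4/192 + w^3/48 - w^2/8 + w/2

Compose series: expand the inner function first, then feed it into the outer expansion.
f(0) = 0
f′(0) = 1/2
f′′(0) = -1/4
f′′′(0) = 1/8
f^(4)(0) = -1/8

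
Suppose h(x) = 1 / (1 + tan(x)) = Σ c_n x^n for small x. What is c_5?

-32/15

Use the geometric series for the reciprocal, then substitute.
h(0) = 1
h′(0) = -1
h′′(0) = 2
h′′′(0) = -8
h^(4)(0) = 40
h^(5)(0) = -256
So c_5 = h^(5)(0)/5! = -32/15.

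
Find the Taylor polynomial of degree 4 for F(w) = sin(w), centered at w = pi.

(w - pi)^3/6 - (w - pi)

F(pi) = 0
F′(pi) = -1
F′′(pi) = 0
F′′′(pi) = 1
F^(4)(pi) = 0
Dividing each by k! gives the coefficients c_0, ..., c_4.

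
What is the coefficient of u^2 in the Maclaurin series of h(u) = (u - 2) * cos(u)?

1

Distribute the polynomial across the series and collect like powers.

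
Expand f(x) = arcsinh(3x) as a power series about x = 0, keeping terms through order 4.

-9*x^3/2 + 3*x

[x^0] = 0;  [x^1] = 3;  [x^2] = 0;  [x^3] = -9/2;  [x^4] = 0.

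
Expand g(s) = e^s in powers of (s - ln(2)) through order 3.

g(ln(2)) = 2
g′(ln(2)) = 2
g′′(ln(2)) = 2
g′′′(ln(2)) = 2

(s - ln(2))^3/3 + (s - ln(2))^2 + 2*(s - ln(2)) + 2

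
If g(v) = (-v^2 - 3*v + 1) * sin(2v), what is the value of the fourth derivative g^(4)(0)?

Distribute the polynomial across the series and collect like powers.
The coefficient of v^4 in the expansion is 4, so g^(4)(0) = 4! * (4) = 96.

96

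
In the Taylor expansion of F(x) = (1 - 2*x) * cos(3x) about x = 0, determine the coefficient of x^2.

-9/2

Multiply each power in the prefactor through the base expansion.
F(0) = 1
F′(0) = -2
F′′(0) = -9
Dividing each by k! gives the coefficients c_0, ..., c_2.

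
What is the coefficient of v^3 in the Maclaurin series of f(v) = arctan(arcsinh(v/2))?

-1/16

Compose series: expand the inner function first, then feed it into the outer expansion.
f(0) = 0
f′(0) = 1/2
f′′(0) = 0
f′′′(0) = -3/8
Dividing each by k! gives the coefficients c_0, ..., c_3.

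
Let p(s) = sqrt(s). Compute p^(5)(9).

Use the known series and substitute for the argument.
From the series, [(s - 9)^5] p = 7/5038848; multiply by 5! = 120 to get 35/209952.

35/209952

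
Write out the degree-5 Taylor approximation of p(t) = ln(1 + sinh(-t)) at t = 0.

-3*t^5/8 - 5*t^4/12 - t^3/2 - t^2/2 - t

Plug the Maclaurin series of the inner function into that of the outer and collect terms.
[t^0] = 0;  [t^1] = -1;  [t^2] = -1/2;  [t^3] = -1/2;  [t^4] = -5/12;  [t^5] = -3/8.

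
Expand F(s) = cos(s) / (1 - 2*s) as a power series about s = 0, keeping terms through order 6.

40439*s^6/720 + 337*s^5/12 + 337*s^4/24 + 7*s^3 + 7*s^2/2 + 2*s + 1

Multiply the numerator's expansion by the denominator's geometric series.
F(0) = 1
F′(0) = 2
F′′(0) = 7
F′′′(0) = 42
F^(4)(0) = 337
F^(5)(0) = 3370
F^(6)(0) = 40439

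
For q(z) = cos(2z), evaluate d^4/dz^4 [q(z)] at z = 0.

16

Differentiate repeatedly and evaluate at the center.
From the series, [z^4] q = 2/3; multiply by 4! = 24 to get 16.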